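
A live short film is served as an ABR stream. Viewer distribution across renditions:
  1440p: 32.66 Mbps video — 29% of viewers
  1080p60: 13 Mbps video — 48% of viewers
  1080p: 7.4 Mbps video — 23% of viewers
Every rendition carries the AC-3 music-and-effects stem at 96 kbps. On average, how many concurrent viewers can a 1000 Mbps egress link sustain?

Audio: 96 kbps = 0.096 Mbps.
Average per-viewer bitrate: 0.29×32.756 + 0.48×13.096 + 0.23×7.496 = 17.509 Mbps.
1000 Mbps = 1,000 Mbps; 1,000 / 17.509 = 57.11 → 57.

57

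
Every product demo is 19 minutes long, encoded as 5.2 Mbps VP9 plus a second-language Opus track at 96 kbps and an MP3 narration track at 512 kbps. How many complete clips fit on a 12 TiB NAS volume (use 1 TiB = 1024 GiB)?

15941

19 min = 1140 s
Audio total: 96 + 512 = 608 kbps = 0.608 Mbps.
Total bitrate: 5.808 Mbps.
Per item: 5.808 Mbps × 1140 s = 6,621 Mb = 827.6 MB.
Capacity: 12 TiB = 105,553,116 Mb; 15941.88 items → 15941 complete.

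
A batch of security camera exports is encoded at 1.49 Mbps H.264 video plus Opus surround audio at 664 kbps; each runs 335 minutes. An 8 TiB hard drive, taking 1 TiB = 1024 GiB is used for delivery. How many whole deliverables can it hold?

335 min = 20100 s
Audio: 664 kbps = 0.664 Mbps.
Total bitrate: 2.154 Mbps.
Per item: 2.154 Mbps × 20100 s = 43,295 Mb = 5,412 MB.
Capacity: 8 TiB = 70,368,744 Mb; 1625.32 items → 1625 complete.

1625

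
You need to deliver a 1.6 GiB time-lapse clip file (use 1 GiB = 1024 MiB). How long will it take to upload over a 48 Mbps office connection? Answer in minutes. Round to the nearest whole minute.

5 minutes

File: 1.6 GiB = 13743.9 Mb.
At 48 Mbps: 13743.9 / 48 = 286.3 s ≈ 4.77 minutes.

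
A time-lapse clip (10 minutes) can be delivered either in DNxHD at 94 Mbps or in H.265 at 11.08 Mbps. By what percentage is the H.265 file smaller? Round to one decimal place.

88.2%

10 min = 600 s
DNxHD: 94.000 Mbps × 600 s = 56400.0 Mb = 7.050 GB.
H.265: 11.080 Mbps × 600 s = 6648.0 Mb = 0.831 GB.
Reduction: (1 − 0.831/7.050) × 100 = 88.21%.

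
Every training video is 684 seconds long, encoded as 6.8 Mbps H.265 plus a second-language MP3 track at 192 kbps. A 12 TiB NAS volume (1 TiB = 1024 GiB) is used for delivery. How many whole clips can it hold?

Audio: 192 kbps = 0.192 Mbps.
Total bitrate: 6.992 Mbps.
Per item: 6.992 Mbps × 684 s = 4,783 Mb = 597.8 MB.
Capacity: 12 TiB = 105,553,116 Mb; 22070.57 items → 22070 complete.

22070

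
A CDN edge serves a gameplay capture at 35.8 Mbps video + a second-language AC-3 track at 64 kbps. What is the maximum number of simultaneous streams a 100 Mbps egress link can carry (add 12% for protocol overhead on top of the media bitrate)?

Audio: 64 kbps = 0.064 Mbps.
Per-viewer media rate: 35.864 Mbps.
On the wire with 12% overhead: 40.168 Mbps.
100 Mbps = 100.0 Mbps; 100.0 / 40.168 = 2.49 → 2 viewers.

2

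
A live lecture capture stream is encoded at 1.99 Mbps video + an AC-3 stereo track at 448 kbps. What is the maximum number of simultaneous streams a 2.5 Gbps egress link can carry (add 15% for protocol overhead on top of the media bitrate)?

891

Audio: 448 kbps = 0.448 Mbps.
Per-viewer media rate: 2.438 Mbps.
On the wire with 15% overhead: 2.804 Mbps.
2.5 Gbps = 2,500 Mbps; 2,500 / 2.804 = 891.68 → 891 viewers.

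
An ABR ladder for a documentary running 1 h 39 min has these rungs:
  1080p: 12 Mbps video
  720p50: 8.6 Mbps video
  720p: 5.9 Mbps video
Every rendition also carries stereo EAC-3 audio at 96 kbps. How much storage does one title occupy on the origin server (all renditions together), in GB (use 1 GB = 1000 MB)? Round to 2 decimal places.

19.89 GB

1 h 39 min = 99 min = 5940 s
Audio: 96 kbps = 0.096 Mbps.
Sum of rendition bitrates: (12+0.096) + (8.6+0.096) + (5.9+0.096) = 26.788 Mbps.
× 5940 s = 159,121 Mb = 19,890 MB = 19.89 GB.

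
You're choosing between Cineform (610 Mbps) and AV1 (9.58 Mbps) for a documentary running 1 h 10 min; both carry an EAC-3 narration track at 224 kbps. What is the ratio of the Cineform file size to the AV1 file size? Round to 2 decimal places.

1 h 10 min = 70 min = 4200 s
Audio: 224 kbps = 0.224 Mbps.
Cineform: 610.224 Mbps × 4200 s = 2562940.8 Mb = 298.366 GiB.
AV1: 9.804 Mbps × 4200 s = 41176.8 Mb = 4.794 GiB.
Ratio: 298.366 / 4.794 = 62.242.

62.24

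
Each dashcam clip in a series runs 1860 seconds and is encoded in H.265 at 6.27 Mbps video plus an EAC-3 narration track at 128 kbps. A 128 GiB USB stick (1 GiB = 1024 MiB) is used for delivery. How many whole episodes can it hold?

Audio: 128 kbps = 0.128 Mbps.
Total bitrate: 6.398 Mbps.
Per item: 6.398 Mbps × 1860 s = 11,900 Mb = 1,488 MB.
Capacity: 128 GiB = 1,099,512 Mb; 92.39 items → 92 complete.

92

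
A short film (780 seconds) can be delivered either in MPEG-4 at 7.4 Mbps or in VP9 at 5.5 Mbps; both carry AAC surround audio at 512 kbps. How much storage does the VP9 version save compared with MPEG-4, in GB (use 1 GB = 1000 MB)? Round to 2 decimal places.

0.19 GB

Audio: 512 kbps = 0.512 Mbps.
MPEG-4: 7.912 Mbps × 780 s = 6171.4 Mb = 0.771 GB.
VP9: 6.012 Mbps × 780 s = 4689.4 Mb = 0.586 GB.
Saving: 0.771 − 0.586 = 0.185 GB.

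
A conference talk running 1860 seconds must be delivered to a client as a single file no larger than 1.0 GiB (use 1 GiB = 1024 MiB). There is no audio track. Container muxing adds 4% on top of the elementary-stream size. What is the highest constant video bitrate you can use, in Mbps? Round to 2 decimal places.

4.44 Mbps

Budget: 1.0 GiB = 8589.9 Mb.
Stream payload after overhead: 8589.9 / 1.04 = 8259.6 Mb.
Total bitrate budget: 8259.6 Mb / 1860 s = 4.441 Mbps.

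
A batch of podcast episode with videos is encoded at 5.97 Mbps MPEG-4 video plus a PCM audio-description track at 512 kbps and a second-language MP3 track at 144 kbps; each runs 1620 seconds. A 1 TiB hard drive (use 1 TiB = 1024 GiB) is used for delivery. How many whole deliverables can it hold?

Audio total: 512 + 144 = 656 kbps = 0.656 Mbps.
Total bitrate: 6.626 Mbps.
Per item: 6.626 Mbps × 1620 s = 10,734 Mb = 1,342 MB.
Capacity: 1 TiB = 8,796,093 Mb; 819.45 items → 819 complete.

819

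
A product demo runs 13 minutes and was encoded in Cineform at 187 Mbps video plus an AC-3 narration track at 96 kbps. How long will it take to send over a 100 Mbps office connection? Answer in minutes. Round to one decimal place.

24.3 minutes

13 min = 780 s
Audio: 96 kbps = 0.096 Mbps.
Total bitrate: 187.096 Mbps.
File: 187.096 Mbps × 780 s = 145934.9 Mb.
At 100 Mbps: 145934.9 / 100 = 1459.3 s ≈ 24.3 minutes.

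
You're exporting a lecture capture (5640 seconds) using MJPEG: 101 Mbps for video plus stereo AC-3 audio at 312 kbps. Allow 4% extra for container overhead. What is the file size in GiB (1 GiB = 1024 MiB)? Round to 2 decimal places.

Audio: 312 kbps = 0.312 Mbps.
Total bitrate: 101 + 0.312 = 101.312 Mbps.
Stream data: 101.312 Mbps × 5640 s = 571399.7 Mb.
With 4% container overhead: ×1.04.
594,256 Mb = 74,281,958,400 bytes ÷ 1,073,741,824 = 69.18 GiB.

69.18 GiB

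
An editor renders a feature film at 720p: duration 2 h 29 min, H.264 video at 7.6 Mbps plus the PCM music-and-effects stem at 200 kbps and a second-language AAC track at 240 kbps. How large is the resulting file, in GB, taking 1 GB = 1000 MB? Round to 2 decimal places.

2 h 29 min = 149 min = 8940 s
Audio total: 200 + 240 = 440 kbps = 0.440 Mbps.
Total bitrate: 7.6 + 0.440 = 8.040 Mbps.
Stream data: 8.040 Mbps × 8940 s = 71877.6 Mb.
71,878 Mb ÷ 8 = 8,985 MB → 8.985 GB.

8.98 GB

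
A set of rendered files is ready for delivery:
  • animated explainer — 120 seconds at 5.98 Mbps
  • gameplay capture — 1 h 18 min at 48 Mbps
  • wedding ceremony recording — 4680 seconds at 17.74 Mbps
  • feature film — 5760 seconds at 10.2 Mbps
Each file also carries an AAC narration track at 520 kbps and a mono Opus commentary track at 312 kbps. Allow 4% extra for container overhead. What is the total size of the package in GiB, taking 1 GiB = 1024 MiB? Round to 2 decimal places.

Audio total: 520 + 312 = 832 kbps = 0.832 Mbps.
animated explainer: 6.812 Mbps × 120 s × 1.04 = 850.1 Mb
gameplay capture: 48.832 Mbps × 4680 s × 1.04 = 237675.1 Mb
wedding ceremony recording: 18.572 Mbps × 4680 s × 1.04 = 90393.6 Mb
feature film: 11.032 Mbps × 5760 s × 1.04 = 66086.1 Mb
Total: 395005.0 Mb = 49375.6 MB.
= 45.98 GiB.

45.98 GiB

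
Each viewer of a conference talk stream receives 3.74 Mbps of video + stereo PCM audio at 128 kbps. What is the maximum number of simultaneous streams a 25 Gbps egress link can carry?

Audio: 128 kbps = 0.128 Mbps.
Per-viewer media rate: 3.868 Mbps.
25 Gbps = 25,000 Mbps; 25,000 / 3.868 = 6463.29 → 6463 viewers.

6463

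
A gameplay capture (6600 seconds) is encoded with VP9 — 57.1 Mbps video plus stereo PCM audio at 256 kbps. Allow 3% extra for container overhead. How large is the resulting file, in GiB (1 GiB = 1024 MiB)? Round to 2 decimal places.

Audio: 256 kbps = 0.256 Mbps.
Total bitrate: 57.1 + 0.256 = 57.356 Mbps.
Stream data: 57.356 Mbps × 6600 s = 378549.6 Mb.
With 3% container overhead: ×1.03.
389,906 Mb = 48,738,261,000 bytes ÷ 1,073,741,824 = 45.39 GiB.

45.39 GiB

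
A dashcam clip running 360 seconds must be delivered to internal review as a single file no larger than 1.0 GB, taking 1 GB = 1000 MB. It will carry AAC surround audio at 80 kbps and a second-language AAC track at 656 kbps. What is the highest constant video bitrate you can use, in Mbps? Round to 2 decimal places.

Budget: 1.0 GB = 8000.0 Mb.
Total bitrate budget: 8000.0 Mb / 360 s = 22.222 Mbps.
Audio total: 80 + 656 = 736 kbps = 0.736 Mbps.
Video: 22.222 − 0.736 = 21.486 Mbps.

21.49 Mbps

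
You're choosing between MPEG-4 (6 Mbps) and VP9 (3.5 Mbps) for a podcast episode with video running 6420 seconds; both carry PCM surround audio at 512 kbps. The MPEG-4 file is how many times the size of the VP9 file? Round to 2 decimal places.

1.62

Audio: 512 kbps = 0.512 Mbps.
MPEG-4: 6.512 Mbps × 6420 s = 41807.0 Mb = 4.867 GiB.
VP9: 4.012 Mbps × 6420 s = 25757.0 Mb = 2.999 GiB.
Ratio: 4.867 / 2.999 = 1.623.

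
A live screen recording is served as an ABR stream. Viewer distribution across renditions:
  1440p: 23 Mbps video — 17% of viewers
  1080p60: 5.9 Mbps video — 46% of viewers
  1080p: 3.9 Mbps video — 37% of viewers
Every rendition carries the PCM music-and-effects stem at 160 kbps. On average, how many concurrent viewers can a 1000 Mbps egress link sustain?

Audio: 160 kbps = 0.160 Mbps.
Average per-viewer bitrate: 0.17×23.160 + 0.46×6.060 + 0.37×4.060 = 8.227 Mbps.
1000 Mbps = 1,000 Mbps; 1,000 / 8.227 = 121.55 → 121.

121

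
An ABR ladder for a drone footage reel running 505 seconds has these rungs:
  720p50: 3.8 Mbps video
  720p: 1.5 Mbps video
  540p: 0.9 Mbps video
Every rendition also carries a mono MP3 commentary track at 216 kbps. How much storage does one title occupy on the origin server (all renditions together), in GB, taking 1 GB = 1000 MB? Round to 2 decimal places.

Audio: 216 kbps = 0.216 Mbps.
Sum of rendition bitrates: (3.8+0.216) + (1.5+0.216) + (0.9+0.216) = 6.848 Mbps.
× 505 s = 3,458 Mb = 432.3 MB = 0.4323 GB.

0.43 GB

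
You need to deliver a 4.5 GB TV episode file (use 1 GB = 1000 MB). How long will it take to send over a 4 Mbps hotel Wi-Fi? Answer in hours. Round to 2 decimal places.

2.50 hours

File: 4.5 GB = 36000.0 Mb.
At 4 Mbps: 36000.0 / 4 = 9000.0 s ≈ 2.5 hours.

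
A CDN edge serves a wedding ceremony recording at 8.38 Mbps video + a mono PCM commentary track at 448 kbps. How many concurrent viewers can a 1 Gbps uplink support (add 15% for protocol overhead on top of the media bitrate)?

Audio: 448 kbps = 0.448 Mbps.
Per-viewer media rate: 8.828 Mbps.
On the wire with 15% overhead: 10.152 Mbps.
1 Gbps = 1,000 Mbps; 1,000 / 10.152 = 98.50 → 98 viewers.

98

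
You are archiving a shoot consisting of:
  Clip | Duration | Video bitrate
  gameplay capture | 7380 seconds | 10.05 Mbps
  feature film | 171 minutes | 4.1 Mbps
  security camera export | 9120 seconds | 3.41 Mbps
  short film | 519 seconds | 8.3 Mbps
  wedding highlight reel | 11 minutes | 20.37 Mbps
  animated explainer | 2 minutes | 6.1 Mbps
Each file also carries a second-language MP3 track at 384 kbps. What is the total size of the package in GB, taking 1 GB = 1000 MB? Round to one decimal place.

22.1 GB

Audio: 384 kbps = 0.384 Mbps.
gameplay capture: 10.434 Mbps × 7380 s = 77002.9 Mb
feature film: 4.484 Mbps × 10260 s = 46005.8 Mb
security camera export: 3.794 Mbps × 9120 s = 34601.3 Mb
short film: 8.684 Mbps × 519 s = 4507.0 Mb
wedding highlight reel: 20.754 Mbps × 660 s = 13697.6 Mb
animated explainer: 6.484 Mbps × 120 s = 778.1 Mb
Total: 176592.8 Mb = 22074.1 MB.
= 22.07 GB.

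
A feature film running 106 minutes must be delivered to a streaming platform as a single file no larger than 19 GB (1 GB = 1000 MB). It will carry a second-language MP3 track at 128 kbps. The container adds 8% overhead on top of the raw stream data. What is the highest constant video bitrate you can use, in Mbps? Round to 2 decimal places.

Budget: 19 GB = 152000.0 Mb.
Stream payload after overhead: 152000.0 / 1.08 = 140740.7 Mb.
106 min = 6360 s
Total bitrate budget: 140740.7 Mb / 6360 s = 22.129 Mbps.
Audio: 128 kbps = 0.128 Mbps.
Video: 22.129 − 0.128 = 22.001 Mbps.

22.00 Mbps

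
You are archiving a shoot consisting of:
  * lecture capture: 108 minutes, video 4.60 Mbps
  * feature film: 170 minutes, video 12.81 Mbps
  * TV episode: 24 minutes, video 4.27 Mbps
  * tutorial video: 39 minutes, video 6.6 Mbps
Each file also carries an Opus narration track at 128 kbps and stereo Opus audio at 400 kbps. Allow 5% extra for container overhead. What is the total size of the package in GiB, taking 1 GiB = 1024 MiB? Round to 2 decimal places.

Audio total: 128 + 400 = 528 kbps = 0.528 Mbps.
lecture capture: 5.128 Mbps × 6480 s × 1.05 = 34890.9 Mb
feature film: 13.338 Mbps × 10200 s × 1.05 = 142850.0 Mb
TV episode: 4.798 Mbps × 1440 s × 1.05 = 7254.6 Mb
tutorial video: 7.128 Mbps × 2340 s × 1.05 = 17513.5 Mb
Total: 202509.0 Mb = 25313.6 MB.
= 23.58 GiB.

23.58 GiB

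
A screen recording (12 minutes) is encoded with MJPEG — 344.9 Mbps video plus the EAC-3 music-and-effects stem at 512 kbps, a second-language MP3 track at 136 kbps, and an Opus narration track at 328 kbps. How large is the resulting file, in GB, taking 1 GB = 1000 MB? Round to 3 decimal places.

12 min = 720 s
Audio total: 512 + 136 + 328 = 976 kbps = 0.976 Mbps.
Total bitrate: 344.9 + 0.976 = 345.876 Mbps.
Stream data: 345.876 Mbps × 720 s = 249030.7 Mb.
249,031 Mb ÷ 8 = 31,129 MB → 31.13 GB.

31.129 GB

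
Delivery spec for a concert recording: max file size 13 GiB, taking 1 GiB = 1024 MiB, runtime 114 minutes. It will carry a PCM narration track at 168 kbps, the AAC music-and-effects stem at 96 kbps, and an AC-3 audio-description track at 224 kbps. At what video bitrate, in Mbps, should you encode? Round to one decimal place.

15.8 Mbps

Budget: 13 GiB = 111669.1 Mb.
114 min = 6840 s
Total bitrate budget: 111669.1 Mb / 6840 s = 16.326 Mbps.
Audio total: 168 + 96 + 224 = 488 kbps = 0.488 Mbps.
Video: 16.326 − 0.488 = 15.838 Mbps.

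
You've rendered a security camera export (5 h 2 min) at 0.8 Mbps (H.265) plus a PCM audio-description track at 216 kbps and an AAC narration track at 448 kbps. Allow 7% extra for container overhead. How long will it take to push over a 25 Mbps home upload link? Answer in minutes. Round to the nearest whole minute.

19 minutes

5 h 2 min = 302 min = 18120 s
Audio total: 216 + 448 = 664 kbps = 0.664 Mbps.
Total bitrate: 1.464 Mbps.
File: 1.464 Mbps × 18120 s = 26527.7 Mb.
With 7% container overhead: ×1.07. → 28384.6 Mb.
At 25 Mbps: 28384.6 / 25 = 1135.4 s ≈ 18.9 minutes.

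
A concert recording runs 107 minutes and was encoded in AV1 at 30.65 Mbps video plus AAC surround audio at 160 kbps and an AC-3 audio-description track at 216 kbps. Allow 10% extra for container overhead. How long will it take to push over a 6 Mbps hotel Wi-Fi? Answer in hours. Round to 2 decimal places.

10.14 hours

107 min = 6420 s
Audio total: 160 + 216 = 376 kbps = 0.376 Mbps.
Total bitrate: 31.026 Mbps.
File: 31.026 Mbps × 6420 s = 199186.9 Mb.
With 10% container overhead: ×1.10. → 219105.6 Mb.
At 6 Mbps: 219105.6 / 6 = 36517.6 s ≈ 10.1 hours.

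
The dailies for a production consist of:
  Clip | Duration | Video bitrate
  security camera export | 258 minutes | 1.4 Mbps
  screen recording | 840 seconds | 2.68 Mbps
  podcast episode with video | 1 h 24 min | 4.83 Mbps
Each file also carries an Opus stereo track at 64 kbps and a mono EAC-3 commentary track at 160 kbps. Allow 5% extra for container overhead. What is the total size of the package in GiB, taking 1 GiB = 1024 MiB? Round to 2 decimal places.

Audio total: 64 + 160 = 224 kbps = 0.224 Mbps.
security camera export: 1.624 Mbps × 15480 s × 1.05 = 26396.5 Mb
screen recording: 2.904 Mbps × 840 s × 1.05 = 2561.3 Mb
podcast episode with video: 5.054 Mbps × 5040 s × 1.05 = 26745.8 Mb
Total: 55703.6 Mb = 6962.9 MB.
= 6.485 GiB.

6.48 GiB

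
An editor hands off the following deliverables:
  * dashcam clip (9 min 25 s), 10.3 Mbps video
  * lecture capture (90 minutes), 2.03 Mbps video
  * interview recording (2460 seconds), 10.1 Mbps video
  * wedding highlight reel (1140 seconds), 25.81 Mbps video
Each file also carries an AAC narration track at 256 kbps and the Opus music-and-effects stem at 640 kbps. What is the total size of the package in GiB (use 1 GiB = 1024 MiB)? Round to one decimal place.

9.3 GiB

Audio total: 256 + 640 = 896 kbps = 0.896 Mbps.
dashcam clip: 11.196 Mbps × 565 s = 6325.7 Mb
lecture capture: 2.926 Mbps × 5400 s = 15800.4 Mb
interview recording: 10.996 Mbps × 2460 s = 27050.2 Mb
wedding highlight reel: 26.706 Mbps × 1140 s = 30444.8 Mb
Total: 79621.1 Mb = 9952.6 MB.
= 9.269 GiB.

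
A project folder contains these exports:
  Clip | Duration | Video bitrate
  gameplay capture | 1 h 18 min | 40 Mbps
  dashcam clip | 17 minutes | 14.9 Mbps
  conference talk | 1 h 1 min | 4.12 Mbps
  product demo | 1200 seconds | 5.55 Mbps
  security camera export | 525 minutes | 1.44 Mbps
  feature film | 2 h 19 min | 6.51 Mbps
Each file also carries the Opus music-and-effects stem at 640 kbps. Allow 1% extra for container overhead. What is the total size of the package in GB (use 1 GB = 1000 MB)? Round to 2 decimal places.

Audio: 640 kbps = 0.640 Mbps.
gameplay capture: 40.640 Mbps × 4680 s × 1.01 = 192097.2 Mb
dashcam clip: 15.540 Mbps × 1020 s × 1.01 = 16009.3 Mb
conference talk: 4.760 Mbps × 3660 s × 1.01 = 17595.8 Mb
product demo: 6.190 Mbps × 1200 s × 1.01 = 7502.3 Mb
security camera export: 2.080 Mbps × 31500 s × 1.01 = 66175.2 Mb
feature film: 7.150 Mbps × 8340 s × 1.01 = 60227.3 Mb
Total: 359607.1 Mb = 44950.9 MB.
= 44.95 GB.

44.95 GB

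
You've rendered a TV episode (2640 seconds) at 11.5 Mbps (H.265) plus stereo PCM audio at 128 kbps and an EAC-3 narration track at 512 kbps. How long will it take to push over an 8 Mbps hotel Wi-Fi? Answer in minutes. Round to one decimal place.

66.8 minutes

Audio total: 128 + 512 = 640 kbps = 0.640 Mbps.
Total bitrate: 12.140 Mbps.
File: 12.140 Mbps × 2640 s = 32049.6 Mb.
At 8 Mbps: 32049.6 / 8 = 4006.2 s ≈ 66.8 minutes.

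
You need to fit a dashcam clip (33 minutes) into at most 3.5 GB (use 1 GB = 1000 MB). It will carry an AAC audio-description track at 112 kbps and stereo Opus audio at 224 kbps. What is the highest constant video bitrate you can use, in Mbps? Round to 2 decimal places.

13.81 Mbps

Budget: 3.5 GB = 28000.0 Mb.
33 min = 1980 s
Total bitrate budget: 28000.0 Mb / 1980 s = 14.141 Mbps.
Audio total: 112 + 224 = 336 kbps = 0.336 Mbps.
Video: 14.141 − 0.336 = 13.805 Mbps.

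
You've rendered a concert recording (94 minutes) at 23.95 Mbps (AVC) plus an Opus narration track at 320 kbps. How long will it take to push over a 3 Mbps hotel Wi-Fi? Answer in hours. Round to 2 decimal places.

12.67 hours

94 min = 5640 s
Audio: 320 kbps = 0.320 Mbps.
Total bitrate: 24.270 Mbps.
File: 24.270 Mbps × 5640 s = 136882.8 Mb.
At 3 Mbps: 136882.8 / 3 = 45627.6 s ≈ 12.7 hours.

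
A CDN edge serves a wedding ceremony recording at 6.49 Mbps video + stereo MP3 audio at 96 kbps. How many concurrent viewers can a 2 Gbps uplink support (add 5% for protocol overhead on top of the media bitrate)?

Audio: 96 kbps = 0.096 Mbps.
Per-viewer media rate: 6.586 Mbps.
On the wire with 5% overhead: 6.915 Mbps.
2 Gbps = 2,000 Mbps; 2,000 / 6.915 = 289.21 → 289 viewers.

289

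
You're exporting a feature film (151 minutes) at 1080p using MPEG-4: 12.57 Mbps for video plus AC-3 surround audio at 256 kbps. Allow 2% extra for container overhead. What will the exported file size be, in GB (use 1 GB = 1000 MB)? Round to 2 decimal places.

151 min = 9060 s
Audio: 256 kbps = 0.256 Mbps.
Total bitrate: 12.57 + 0.256 = 12.826 Mbps.
Stream data: 12.826 Mbps × 9060 s = 116203.6 Mb.
With 2% container overhead: ×1.02.
118,528 Mb ÷ 8 = 14,816 MB → 14.82 GB.

14.82 GB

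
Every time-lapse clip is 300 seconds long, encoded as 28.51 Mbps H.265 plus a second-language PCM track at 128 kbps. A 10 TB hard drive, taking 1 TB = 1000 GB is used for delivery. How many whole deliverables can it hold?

9311

Audio: 128 kbps = 0.128 Mbps.
Total bitrate: 28.638 Mbps.
Per item: 28.638 Mbps × 300 s = 8,591 Mb = 1,074 MB.
Capacity: 10 TB = 80,000,000 Mb; 9311.64 items → 9311 complete.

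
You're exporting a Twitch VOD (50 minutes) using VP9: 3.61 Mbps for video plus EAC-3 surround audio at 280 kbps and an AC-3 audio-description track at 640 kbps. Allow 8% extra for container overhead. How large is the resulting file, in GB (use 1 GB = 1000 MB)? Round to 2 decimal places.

50 min = 3000 s
Audio total: 280 + 640 = 920 kbps = 0.920 Mbps.
Total bitrate: 3.61 + 0.920 = 4.530 Mbps.
Stream data: 4.530 Mbps × 3000 s = 13590.0 Mb.
With 8% container overhead: ×1.08.
14,677 Mb ÷ 8 = 1,835 MB → 1.835 GB.

1.83 GB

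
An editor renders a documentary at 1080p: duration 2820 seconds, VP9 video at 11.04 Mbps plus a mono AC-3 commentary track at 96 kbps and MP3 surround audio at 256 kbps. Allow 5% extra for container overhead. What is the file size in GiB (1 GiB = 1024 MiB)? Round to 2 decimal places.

3.93 GiB

Audio total: 96 + 256 = 352 kbps = 0.352 Mbps.
Total bitrate: 11.04 + 0.352 = 11.392 Mbps.
Stream data: 11.392 Mbps × 2820 s = 32125.4 Mb.
With 5% container overhead: ×1.05.
33,732 Mb = 4,216,464,000 bytes ÷ 1,073,741,824 = 3.927 GiB.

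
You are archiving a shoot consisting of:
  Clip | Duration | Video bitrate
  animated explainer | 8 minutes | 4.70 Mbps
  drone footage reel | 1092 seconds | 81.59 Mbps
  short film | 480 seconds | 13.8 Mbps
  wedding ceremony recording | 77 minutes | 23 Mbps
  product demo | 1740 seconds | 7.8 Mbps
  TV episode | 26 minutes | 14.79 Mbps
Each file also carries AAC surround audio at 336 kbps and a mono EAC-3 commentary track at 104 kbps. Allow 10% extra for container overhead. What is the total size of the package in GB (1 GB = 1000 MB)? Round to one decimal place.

Audio total: 336 + 104 = 440 kbps = 0.440 Mbps.
animated explainer: 5.140 Mbps × 480 s × 1.10 = 2713.9 Mb
drone footage reel: 82.030 Mbps × 1092 s × 1.10 = 98534.4 Mb
short film: 14.240 Mbps × 480 s × 1.10 = 7518.7 Mb
wedding ceremony recording: 23.440 Mbps × 4620 s × 1.10 = 119122.1 Mb
product demo: 8.240 Mbps × 1740 s × 1.10 = 15771.4 Mb
TV episode: 15.230 Mbps × 1560 s × 1.10 = 26134.7 Mb
Total: 269795.2 Mb = 33724.4 MB.
= 33.72 GB.

33.7 GB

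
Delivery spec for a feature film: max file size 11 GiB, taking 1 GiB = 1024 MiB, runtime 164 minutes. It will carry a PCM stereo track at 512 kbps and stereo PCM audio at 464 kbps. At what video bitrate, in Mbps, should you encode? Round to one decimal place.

8.6 Mbps

Budget: 11 GiB = 94489.3 Mb.
164 min = 9840 s
Total bitrate budget: 94489.3 Mb / 9840 s = 9.603 Mbps.
Audio total: 512 + 464 = 976 kbps = 0.976 Mbps.
Video: 9.603 − 0.976 = 8.627 Mbps.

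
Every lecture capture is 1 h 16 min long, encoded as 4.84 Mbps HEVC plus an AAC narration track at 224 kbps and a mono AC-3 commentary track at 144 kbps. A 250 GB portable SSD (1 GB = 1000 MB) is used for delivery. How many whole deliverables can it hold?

84

1 h 16 min = 76 min = 4560 s
Audio total: 224 + 144 = 368 kbps = 0.368 Mbps.
Total bitrate: 5.208 Mbps.
Per item: 5.208 Mbps × 4560 s = 23,748 Mb = 2,969 MB.
Capacity: 250 GB = 2,000,000 Mb; 84.22 items → 84 complete.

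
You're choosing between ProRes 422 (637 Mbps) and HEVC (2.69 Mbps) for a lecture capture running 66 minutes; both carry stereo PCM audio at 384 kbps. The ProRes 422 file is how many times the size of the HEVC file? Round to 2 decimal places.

207.35

66 min = 3960 s
Audio: 384 kbps = 0.384 Mbps.
ProRes 422: 637.384 Mbps × 3960 s = 2524040.6 Mb = 315.505 GB.
HEVC: 3.074 Mbps × 3960 s = 12173.0 Mb = 1.522 GB.
Ratio: 315.505 / 1.522 = 207.347.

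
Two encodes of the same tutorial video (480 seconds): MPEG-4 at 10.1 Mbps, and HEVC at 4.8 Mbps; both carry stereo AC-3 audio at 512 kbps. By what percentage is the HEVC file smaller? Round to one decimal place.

49.9%

Audio: 512 kbps = 0.512 Mbps.
MPEG-4: 10.612 Mbps × 480 s = 5093.8 Mb = 0.593 GiB.
HEVC: 5.312 Mbps × 480 s = 2549.8 Mb = 0.297 GiB.
Reduction: (1 − 0.297/0.593) × 100 = 49.94%.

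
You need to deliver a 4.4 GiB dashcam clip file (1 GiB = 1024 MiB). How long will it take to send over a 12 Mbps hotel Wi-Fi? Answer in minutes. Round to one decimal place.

File: 4.4 GiB = 37795.7 Mb.
At 12 Mbps: 37795.7 / 12 = 3149.6 s ≈ 52.5 minutes.

52.5 minutes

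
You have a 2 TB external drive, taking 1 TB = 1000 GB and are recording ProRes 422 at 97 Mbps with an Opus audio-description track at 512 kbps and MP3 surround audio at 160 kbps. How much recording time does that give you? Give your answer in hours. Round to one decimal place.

Audio total: 512 + 160 = 672 kbps = 0.672 Mbps.
Total bitrate: 97 + 0.672 = 97.672 Mbps.
Capacity: 2 TB = 16,000,000 Mb.
Recording time: 16,000,000 / 97.672 = 163,814 s ≈ 45.5 hours.

45.5 hours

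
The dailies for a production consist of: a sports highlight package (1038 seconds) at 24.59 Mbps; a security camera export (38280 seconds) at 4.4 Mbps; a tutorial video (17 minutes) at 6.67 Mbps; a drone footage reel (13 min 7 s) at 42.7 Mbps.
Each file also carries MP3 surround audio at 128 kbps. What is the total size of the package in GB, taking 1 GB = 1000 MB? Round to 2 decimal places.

29.95 GB

Audio: 128 kbps = 0.128 Mbps.
sports highlight package: 24.718 Mbps × 1038 s = 25657.3 Mb
security camera export: 4.528 Mbps × 38280 s = 173331.8 Mb
tutorial video: 6.798 Mbps × 1020 s = 6934.0 Mb
drone footage reel: 42.828 Mbps × 787 s = 33705.6 Mb
Total: 239628.7 Mb = 29953.6 MB.
= 29.95 GB.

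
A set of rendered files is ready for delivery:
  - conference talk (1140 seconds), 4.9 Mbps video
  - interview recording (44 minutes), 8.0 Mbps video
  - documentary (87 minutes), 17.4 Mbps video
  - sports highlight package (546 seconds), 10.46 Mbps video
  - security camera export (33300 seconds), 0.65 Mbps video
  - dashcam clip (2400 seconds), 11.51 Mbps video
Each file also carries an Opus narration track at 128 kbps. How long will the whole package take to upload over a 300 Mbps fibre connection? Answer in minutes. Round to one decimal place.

9.9 minutes

Audio: 128 kbps = 0.128 Mbps.
conference talk: 5.028 Mbps × 1140 s = 5731.9 Mb
interview recording: 8.128 Mbps × 2640 s = 21457.9 Mb
documentary: 17.528 Mbps × 5220 s = 91496.2 Mb
sports highlight package: 10.588 Mbps × 546 s = 5781.0 Mb
security camera export: 0.778 Mbps × 33300 s = 25907.4 Mb
dashcam clip: 11.638 Mbps × 2400 s = 27931.2 Mb
Total: 178305.6 Mb = 22288.2 MB.
At 300 Mbps: 178305.6 / 300 = 594 s ≈ 9.91 minutes.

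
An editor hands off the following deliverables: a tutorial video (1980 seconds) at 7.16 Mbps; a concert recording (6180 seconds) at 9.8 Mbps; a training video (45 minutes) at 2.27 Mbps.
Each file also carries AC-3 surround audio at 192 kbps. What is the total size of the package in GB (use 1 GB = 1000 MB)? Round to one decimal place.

10.4 GB

Audio: 192 kbps = 0.192 Mbps.
tutorial video: 7.352 Mbps × 1980 s = 14557.0 Mb
concert recording: 9.992 Mbps × 6180 s = 61750.6 Mb
training video: 2.462 Mbps × 2700 s = 6647.4 Mb
Total: 82954.9 Mb = 10369.4 MB.
= 10.37 GB.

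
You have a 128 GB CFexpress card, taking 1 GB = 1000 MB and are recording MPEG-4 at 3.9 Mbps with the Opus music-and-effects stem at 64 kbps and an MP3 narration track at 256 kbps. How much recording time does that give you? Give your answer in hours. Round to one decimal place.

67.4 hours

Audio total: 64 + 256 = 320 kbps = 0.320 Mbps.
Total bitrate: 3.9 + 0.320 = 4.220 Mbps.
Capacity: 128 GB = 1,024,000 Mb.
Recording time: 1,024,000 / 4.220 = 242,654 s ≈ 67.4 hours.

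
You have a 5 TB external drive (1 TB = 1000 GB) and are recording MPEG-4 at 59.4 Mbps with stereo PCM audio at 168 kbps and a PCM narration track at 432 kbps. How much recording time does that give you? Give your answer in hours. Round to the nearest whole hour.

185 hours

Audio total: 168 + 432 = 600 kbps = 0.600 Mbps.
Total bitrate: 59.4 + 0.600 = 60.000 Mbps.
Capacity: 5 TB = 40,000,000 Mb.
Recording time: 40,000,000 / 60.000 = 666,667 s ≈ 185 hours.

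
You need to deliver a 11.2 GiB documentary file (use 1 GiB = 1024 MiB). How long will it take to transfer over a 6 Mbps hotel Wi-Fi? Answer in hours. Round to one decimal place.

File: 11.2 GiB = 96207.3 Mb.
At 6 Mbps: 96207.3 / 6 = 16034.5 s ≈ 4.45 hours.

4.5 hours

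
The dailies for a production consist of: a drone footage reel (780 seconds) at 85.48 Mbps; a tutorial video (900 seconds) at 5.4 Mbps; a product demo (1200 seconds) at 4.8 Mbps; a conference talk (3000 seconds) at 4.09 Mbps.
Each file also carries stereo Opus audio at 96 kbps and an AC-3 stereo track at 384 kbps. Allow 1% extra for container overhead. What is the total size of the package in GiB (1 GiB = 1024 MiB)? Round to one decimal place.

10.9 GiB

Audio total: 96 + 384 = 480 kbps = 0.480 Mbps.
drone footage reel: 85.960 Mbps × 780 s × 1.01 = 67719.3 Mb
tutorial video: 5.880 Mbps × 900 s × 1.01 = 5344.9 Mb
product demo: 5.280 Mbps × 1200 s × 1.01 = 6399.4 Mb
conference talk: 4.570 Mbps × 3000 s × 1.01 = 13847.1 Mb
Total: 93310.7 Mb = 11663.8 MB.
= 10.86 GiB.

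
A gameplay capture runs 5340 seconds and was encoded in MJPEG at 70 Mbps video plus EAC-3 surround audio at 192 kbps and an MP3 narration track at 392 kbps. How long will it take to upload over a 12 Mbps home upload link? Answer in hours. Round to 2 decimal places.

8.72 hours

Audio total: 192 + 392 = 584 kbps = 0.584 Mbps.
Total bitrate: 70.584 Mbps.
File: 70.584 Mbps × 5340 s = 376918.6 Mb.
At 12 Mbps: 376918.6 / 12 = 31409.9 s ≈ 8.72 hours.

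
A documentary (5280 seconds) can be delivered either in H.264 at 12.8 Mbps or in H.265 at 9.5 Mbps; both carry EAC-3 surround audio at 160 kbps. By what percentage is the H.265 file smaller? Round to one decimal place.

Audio: 160 kbps = 0.160 Mbps.
H.264: 12.960 Mbps × 5280 s = 68428.8 Mb = 8.554 GB.
H.265: 9.660 Mbps × 5280 s = 51004.8 Mb = 6.376 GB.
Reduction: (1 − 6.376/8.554) × 100 = 25.46%.

25.5%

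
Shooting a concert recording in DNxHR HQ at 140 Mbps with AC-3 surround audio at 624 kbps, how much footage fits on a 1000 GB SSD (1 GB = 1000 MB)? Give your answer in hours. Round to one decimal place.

Audio: 624 kbps = 0.624 Mbps.
Total bitrate: 140 + 0.624 = 140.624 Mbps.
Capacity: 1000 GB = 8,000,000 Mb.
Recording time: 8,000,000 / 140.624 = 56,889 s ≈ 15.8 hours.

15.8 hours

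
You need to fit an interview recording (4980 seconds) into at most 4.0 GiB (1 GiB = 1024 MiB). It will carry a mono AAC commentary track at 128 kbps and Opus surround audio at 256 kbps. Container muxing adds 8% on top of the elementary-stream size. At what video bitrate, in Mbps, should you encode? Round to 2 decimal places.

Budget: 4.0 GiB = 34359.7 Mb.
Stream payload after overhead: 34359.7 / 1.08 = 31814.6 Mb.
Total bitrate budget: 31814.6 Mb / 4980 s = 6.388 Mbps.
Audio total: 128 + 256 = 384 kbps = 0.384 Mbps.
Video: 6.388 − 0.384 = 6.004 Mbps.

6.00 Mbps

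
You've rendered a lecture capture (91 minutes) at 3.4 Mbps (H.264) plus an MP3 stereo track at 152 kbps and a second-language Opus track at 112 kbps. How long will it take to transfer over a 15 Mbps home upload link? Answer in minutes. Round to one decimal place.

91 min = 5460 s
Audio total: 152 + 112 = 264 kbps = 0.264 Mbps.
Total bitrate: 3.664 Mbps.
File: 3.664 Mbps × 5460 s = 20005.4 Mb.
At 15 Mbps: 20005.4 / 15 = 1333.7 s ≈ 22.2 minutes.

22.2 minutes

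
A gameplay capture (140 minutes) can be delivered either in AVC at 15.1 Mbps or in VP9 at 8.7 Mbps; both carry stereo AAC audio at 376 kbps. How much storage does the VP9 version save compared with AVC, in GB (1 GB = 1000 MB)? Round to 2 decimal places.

140 min = 8400 s
Audio: 376 kbps = 0.376 Mbps.
AVC: 15.476 Mbps × 8400 s = 129998.4 Mb = 16.250 GB.
VP9: 9.076 Mbps × 8400 s = 76238.4 Mb = 9.530 GB.
Saving: 16.250 − 9.530 = 6.720 GB.

6.72 GB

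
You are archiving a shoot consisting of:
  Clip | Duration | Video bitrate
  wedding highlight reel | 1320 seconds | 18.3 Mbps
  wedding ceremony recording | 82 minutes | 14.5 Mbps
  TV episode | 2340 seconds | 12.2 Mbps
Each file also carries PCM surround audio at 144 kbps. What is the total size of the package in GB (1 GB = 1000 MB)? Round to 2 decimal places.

Audio: 144 kbps = 0.144 Mbps.
wedding highlight reel: 18.444 Mbps × 1320 s = 24346.1 Mb
wedding ceremony recording: 14.644 Mbps × 4920 s = 72048.5 Mb
TV episode: 12.344 Mbps × 2340 s = 28885.0 Mb
Total: 125279.5 Mb = 15659.9 MB.
= 15.66 GB.

15.66 GB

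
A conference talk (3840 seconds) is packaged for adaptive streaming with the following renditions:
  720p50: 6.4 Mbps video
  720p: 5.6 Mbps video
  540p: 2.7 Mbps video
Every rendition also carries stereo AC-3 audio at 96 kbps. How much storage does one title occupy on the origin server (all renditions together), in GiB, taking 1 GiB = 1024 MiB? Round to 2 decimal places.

Audio: 96 kbps = 0.096 Mbps.
Sum of rendition bitrates: (6.4+0.096) + (5.6+0.096) + (2.7+0.096) = 14.988 Mbps.
× 3840 s = 57,554 Mb = 7,194 MB = 6.700 GiB.

6.70 GiB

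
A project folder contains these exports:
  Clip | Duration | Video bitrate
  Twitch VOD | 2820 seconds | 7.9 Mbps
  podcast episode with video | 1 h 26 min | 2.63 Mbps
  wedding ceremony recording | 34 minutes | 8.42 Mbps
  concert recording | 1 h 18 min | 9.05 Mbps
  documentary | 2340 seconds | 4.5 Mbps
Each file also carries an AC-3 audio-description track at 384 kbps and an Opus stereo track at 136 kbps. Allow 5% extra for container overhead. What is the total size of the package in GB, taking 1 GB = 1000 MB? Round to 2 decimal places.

Audio total: 384 + 136 = 520 kbps = 0.520 Mbps.
Twitch VOD: 8.420 Mbps × 2820 s × 1.05 = 24931.6 Mb
podcast episode with video: 3.150 Mbps × 5160 s × 1.05 = 17066.7 Mb
wedding ceremony recording: 8.940 Mbps × 2040 s × 1.05 = 19149.5 Mb
concert recording: 9.570 Mbps × 4680 s × 1.05 = 47027.0 Mb
documentary: 5.020 Mbps × 2340 s × 1.05 = 12334.1 Mb
Total: 120508.9 Mb = 15063.6 MB.
= 15.06 GB.

15.06 GB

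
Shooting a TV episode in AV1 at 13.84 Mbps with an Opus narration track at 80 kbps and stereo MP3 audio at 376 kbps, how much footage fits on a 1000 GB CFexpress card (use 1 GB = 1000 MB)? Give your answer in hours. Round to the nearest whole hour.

Audio total: 80 + 376 = 456 kbps = 0.456 Mbps.
Total bitrate: 13.84 + 0.456 = 14.296 Mbps.
Capacity: 1000 GB = 8,000,000 Mb.
Recording time: 8,000,000 / 14.296 = 559,597 s ≈ 155 hours.

155 hours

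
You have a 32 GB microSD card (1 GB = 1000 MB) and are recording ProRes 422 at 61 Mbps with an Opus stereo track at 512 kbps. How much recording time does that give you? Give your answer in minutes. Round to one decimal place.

Audio: 512 kbps = 0.512 Mbps.
Total bitrate: 61 + 0.512 = 61.512 Mbps.
Capacity: 32 GB = 256,000 Mb.
Recording time: 256,000 / 61.512 = 4,162 s ≈ 69.4 minutes.

69.4 minutes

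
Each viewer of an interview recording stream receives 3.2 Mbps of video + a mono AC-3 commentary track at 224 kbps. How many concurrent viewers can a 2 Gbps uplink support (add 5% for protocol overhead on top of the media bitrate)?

556

Audio: 224 kbps = 0.224 Mbps.
Per-viewer media rate: 3.424 Mbps.
On the wire with 5% overhead: 3.595 Mbps.
2 Gbps = 2,000 Mbps; 2,000 / 3.595 = 556.30 → 556 viewers.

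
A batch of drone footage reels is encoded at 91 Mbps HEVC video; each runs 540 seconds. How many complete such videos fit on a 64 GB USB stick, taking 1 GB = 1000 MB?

10

Per item: 91.000 Mbps × 540 s = 49,140 Mb = 6,142 MB.
Capacity: 64 GB = 512,000 Mb; 10.42 items → 10 complete.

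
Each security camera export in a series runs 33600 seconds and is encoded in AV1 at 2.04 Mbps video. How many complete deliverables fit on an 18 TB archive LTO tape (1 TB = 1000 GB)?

Per item: 2.040 Mbps × 33600 s = 68,544 Mb = 8,568 MB.
Capacity: 18 TB = 144,000,000 Mb; 2100.84 items → 2100 complete.

2100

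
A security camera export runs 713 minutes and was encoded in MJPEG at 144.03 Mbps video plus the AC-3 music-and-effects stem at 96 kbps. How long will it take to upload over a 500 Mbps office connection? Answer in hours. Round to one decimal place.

713 min = 42780 s
Audio: 96 kbps = 0.096 Mbps.
Total bitrate: 144.126 Mbps.
File: 144.126 Mbps × 42780 s = 6165710.3 Mb.
At 500 Mbps: 6165710.3 / 500 = 12331.4 s ≈ 3.43 hours.

3.4 hours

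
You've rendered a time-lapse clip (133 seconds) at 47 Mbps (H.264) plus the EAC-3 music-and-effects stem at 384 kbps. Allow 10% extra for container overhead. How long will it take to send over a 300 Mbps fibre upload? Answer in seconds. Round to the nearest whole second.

Audio: 384 kbps = 0.384 Mbps.
Total bitrate: 47.384 Mbps.
File: 47.384 Mbps × 133 s = 6302.1 Mb.
With 10% container overhead: ×1.10. → 6932.3 Mb.
At 300 Mbps: 6932.3 / 300 = 23.1 s ≈ 23.1 seconds.

23 seconds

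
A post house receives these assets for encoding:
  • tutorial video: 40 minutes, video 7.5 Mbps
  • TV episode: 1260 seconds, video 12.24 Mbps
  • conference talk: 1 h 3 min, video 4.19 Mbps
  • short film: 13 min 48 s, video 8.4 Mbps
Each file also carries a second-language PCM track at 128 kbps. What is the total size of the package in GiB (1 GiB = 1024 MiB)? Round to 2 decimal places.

6.67 GiB

Audio: 128 kbps = 0.128 Mbps.
tutorial video: 7.628 Mbps × 2400 s = 18307.2 Mb
TV episode: 12.368 Mbps × 1260 s = 15583.7 Mb
conference talk: 4.318 Mbps × 3780 s = 16322.0 Mb
short film: 8.528 Mbps × 828 s = 7061.2 Mb
Total: 57274.1 Mb = 7159.3 MB.
= 6.668 GiB.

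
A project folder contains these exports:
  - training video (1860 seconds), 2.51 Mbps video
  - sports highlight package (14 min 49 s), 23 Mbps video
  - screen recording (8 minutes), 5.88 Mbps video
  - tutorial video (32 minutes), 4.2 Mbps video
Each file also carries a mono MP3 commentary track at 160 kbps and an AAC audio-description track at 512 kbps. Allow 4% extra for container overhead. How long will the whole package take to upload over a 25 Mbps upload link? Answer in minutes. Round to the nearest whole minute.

Audio total: 160 + 512 = 672 kbps = 0.672 Mbps.
training video: 3.182 Mbps × 1860 s × 1.04 = 6155.3 Mb
sports highlight package: 23.672 Mbps × 889 s × 1.04 = 21886.2 Mb
screen recording: 6.552 Mbps × 480 s × 1.04 = 3270.8 Mb
tutorial video: 4.872 Mbps × 1920 s × 1.04 = 9728.4 Mb
Total: 41040.6 Mb = 5130.1 MB.
At 25 Mbps: 41040.6 / 25 = 1642 s ≈ 27.4 minutes.

27 minutes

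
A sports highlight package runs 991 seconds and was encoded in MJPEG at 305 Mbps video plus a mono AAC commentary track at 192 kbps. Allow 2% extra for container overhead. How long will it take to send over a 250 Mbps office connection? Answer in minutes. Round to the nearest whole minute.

Audio: 192 kbps = 0.192 Mbps.
Total bitrate: 305.192 Mbps.
File: 305.192 Mbps × 991 s = 302445.3 Mb.
With 2% container overhead: ×1.02. → 308494.2 Mb.
At 250 Mbps: 308494.2 / 250 = 1234.0 s ≈ 20.6 minutes.

21 minutes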